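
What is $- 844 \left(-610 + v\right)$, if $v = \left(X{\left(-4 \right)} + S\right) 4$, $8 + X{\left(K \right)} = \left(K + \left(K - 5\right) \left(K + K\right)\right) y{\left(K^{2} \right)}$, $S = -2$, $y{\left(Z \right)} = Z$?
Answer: $-3124488$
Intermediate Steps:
$X{\left(K \right)} = -8 + K^{2} \left(K + 2 K \left(-5 + K\right)\right)$ ($X{\left(K \right)} = -8 + \left(K + \left(K - 5\right) \left(K + K\right)\right) K^{2} = -8 + \left(K + \left(-5 + K\right) 2 K\right) K^{2} = -8 + \left(K + 2 K \left(-5 + K\right)\right) K^{2} = -8 + K^{2} \left(K + 2 K \left(-5 + K\right)\right)$)
$v = 4312$ ($v = \left(\left(-8 - 9 \left(-4\right)^{3} + 2 \left(-4\right)^{4}\right) - 2\right) 4 = \left(\left(-8 - -576 + 2 \cdot 256\right) - 2\right) 4 = \left(\left(-8 + 576 + 512\right) - 2\right) 4 = \left(1080 - 2\right) 4 = 1078 \cdot 4 = 4312$)
$- 844 \left(-610 + v\right) = - 844 \left(-610 + 4312\right) = \left(-844\right) 3702 = -3124488$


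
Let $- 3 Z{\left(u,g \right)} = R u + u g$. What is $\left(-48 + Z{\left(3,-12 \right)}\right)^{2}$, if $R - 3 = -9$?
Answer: $900$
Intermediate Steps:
$R = -6$ ($R = 3 - 9 = -6$)
$Z{\left(u,g \right)} = 2 u - \frac{g u}{3}$ ($Z{\left(u,g \right)} = - \frac{- 6 u + u g}{3} = - \frac{- 6 u + g u}{3} = 2 u - \frac{g u}{3}$)
$\left(-48 + Z{\left(3,-12 \right)}\right)^{2} = \left(-48 + \frac{1}{3} \cdot 3 \left(6 - -12\right)\right)^{2} = \left(-48 + \frac{1}{3} \cdot 3 \left(6 + 12\right)\right)^{2} = \left(-48 + \frac{1}{3} \cdot 3 \cdot 18\right)^{2} = \left(-48 + 18\right)^{2} = \left(-30\right)^{2} = 900$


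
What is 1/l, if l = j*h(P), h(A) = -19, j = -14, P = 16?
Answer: 1/266 ≈ 0.0037594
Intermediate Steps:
l = 266 (l = -14*(-19) = 266)
1/l = 1/266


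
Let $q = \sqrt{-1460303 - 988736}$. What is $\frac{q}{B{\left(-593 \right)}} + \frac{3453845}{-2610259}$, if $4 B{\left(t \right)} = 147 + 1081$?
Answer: $- \frac{3453845}{2610259} + \frac{i \sqrt{2449039}}{307} \approx -1.3232 + 5.0975 i$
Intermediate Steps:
$B{\left(t \right)} = 307$ ($B{\left(t \right)} = \frac{147 + 1081}{4} = \frac{1}{4} \cdot 1228 = 307$)
$q = i \sqrt{2449039}$ ($q = \sqrt{-2449039} = i \sqrt{2449039} \approx 1564.9 i$)
$\frac{q}{B{\left(-593 \right)}} + \frac{3453845}{-2610259} = \frac{i \sqrt{2449039}}{307} + \frac{3453845}{-2610259} = i \sqrt{2449039} \cdot \frac{1}{307} + 3453845 \left(- \frac{1}{2610259}\right) = \frac{i \sqrt{2449039}}{307} - \frac{3453845}{2610259} = - \frac{3453845}{2610259} + \frac{i \sqrt{2449039}}{307}$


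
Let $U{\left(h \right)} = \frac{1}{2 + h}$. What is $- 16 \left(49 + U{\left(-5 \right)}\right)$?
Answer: $- \frac{2336}{3} \approx -778.67$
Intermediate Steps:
$- 16 \left(49 + U{\left(-5 \right)}\right) = - 16 \left(49 + \frac{1}{2 - 5}\right) = - 16 \left(49 + \frac{1}{-3}\right) = - 16 \left(49 - \frac{1}{3}\right) = \left(-16\right) \frac{146}{3} = - \frac{2336}{3}$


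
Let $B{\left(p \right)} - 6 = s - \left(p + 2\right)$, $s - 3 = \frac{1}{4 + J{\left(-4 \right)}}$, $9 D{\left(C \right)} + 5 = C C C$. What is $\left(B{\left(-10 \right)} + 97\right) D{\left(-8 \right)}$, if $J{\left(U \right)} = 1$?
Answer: $- \frac{295207}{45} \approx -6560.2$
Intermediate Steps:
$D{\left(C \right)} = - \frac{5}{9} + \frac{C^{3}}{9}$ ($D{\left(C \right)} = - \frac{5}{9} + \frac{C C C}{9} = - \frac{5}{9} + \frac{C^{2} C}{9} = - \frac{5}{9} + \frac{C^{3}}{9}$)
$s = \frac{16}{5}$ ($s = 3 + \frac{1}{4 + 1} = 3 + \frac{1}{5} = \frac{16}{5} \approx 3.2$)
$B{\left(p \right)} = \frac{36}{5} - p$ ($B{\left(p \right)} = 6 - \left(- \frac{6}{5} + p\right) = \frac{36}{5} - p$)
$\left(B{\left(-10 \right)} + 97\right) D{\left(-8 \right)} = \left(\left(\frac{36}{5} - -10\right) + 97\right) \left(- \frac{5}{9} + \frac{\left(-8\right)^{3}}{9}\right) = \left(\left(\frac{36}{5} + 10\right) + 97\right) \left(- \frac{5}{9} + \frac{1}{9} \left(-512\right)\right) = \left(\frac{86}{5} + 97\right) \left(- \frac{5}{9} - \frac{512}{9}\right) = \frac{571}{5} \left(- \frac{517}{9}\right) = - \frac{295207}{45}$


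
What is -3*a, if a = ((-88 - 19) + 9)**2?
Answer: -28812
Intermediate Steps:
a = 9604 (a = (-107 + 9)**2 = (-98)**2 = 9604)
-3*a = -3*9604 = -28812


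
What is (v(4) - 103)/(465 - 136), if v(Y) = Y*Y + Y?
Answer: -83/329 ≈ -0.25228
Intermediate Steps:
v(Y) = Y + Y² (v(Y) = Y² + Y = Y + Y²)
(v(4) - 103)/(465 - 136) = (4*(1 + 4) - 103)/(465 - 136) = (4*5 - 103)/329 = (20 - 103)*(1/329) = -83*1/329 = -83/329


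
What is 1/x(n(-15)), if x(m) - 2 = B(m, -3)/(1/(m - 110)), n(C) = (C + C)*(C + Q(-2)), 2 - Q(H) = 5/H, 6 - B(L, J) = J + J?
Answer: 1/2462 ≈ 0.00040617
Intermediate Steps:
B(L, J) = 6 - 2*J (B(L, J) = 6 - (J + J) = 6 - 2*J)
Q(H) = 2 - 5/H
n(C) = 2*C*(9/2 + C) (n(C) = (C + C)*(C + (2 - 5/(-2))) = (2*C)*(C + (2 - 5*(-1/2))) = (2*C)*(C + (2 + 5/2)) = (2*C)*(C + 9/2) = (2*C)*(9/2 + C) = 2*C*(9/2 + C))
x(m) = -1318 + 12*m (x(m) = 2 + (6 - 2*(-3))/(1/(m - 110)) = 2 + (6 + 6)/(1/(-110 + m)) = 2 + 12*(-110 + m) = 2 + (-1320 + 12*m) = -1318 + 12*m)
1/x(n(-15)) = 1/(-1318 + 12*(-15*(9 + 2*(-15)))) = 1/(-1318 + 12*(-15*(9 - 30))) = 1/(-1318 + 12*(-15*(-21))) = 1/(-1318 + 12*315) = 1/(-1318 + 3780) = 1/2462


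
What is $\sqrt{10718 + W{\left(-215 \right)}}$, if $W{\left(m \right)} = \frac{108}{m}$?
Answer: $\frac{\sqrt{495416330}}{215} \approx 103.53$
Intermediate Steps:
$\sqrt{10718 + W{\left(-215 \right)}} = \sqrt{10718 + \frac{108}{-215}} = \sqrt{10718 + 108 \left(- \frac{1}{215}\right)} = \sqrt{10718 - \frac{108}{215}} = \sqrt{\frac{2304262}{215}} = \frac{\sqrt{495416330}}{215}$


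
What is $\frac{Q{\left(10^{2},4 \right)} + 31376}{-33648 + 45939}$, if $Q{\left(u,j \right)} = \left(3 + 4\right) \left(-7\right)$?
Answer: $\frac{31327}{12291} \approx 2.5488$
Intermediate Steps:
$Q{\left(u,j \right)} = -49$ ($Q{\left(u,j \right)} = 7 \left(-7\right) = -49$)
$\frac{Q{\left(10^{2},4 \right)} + 31376}{-33648 + 45939} = \frac{-49 + 31376}{-33648 + 45939} = \frac{31327}{12291}$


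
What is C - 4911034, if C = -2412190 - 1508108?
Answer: -8831332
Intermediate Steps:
C = -3920298
C - 4911034 = -3920298 - 4911034 = -8831332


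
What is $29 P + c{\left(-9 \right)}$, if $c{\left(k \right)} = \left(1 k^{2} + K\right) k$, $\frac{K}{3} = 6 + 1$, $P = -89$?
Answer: $-3499$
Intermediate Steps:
$K = 21$ ($K = 3 \left(6 + 1\right) = 3 \cdot 7 = 21$)
$c{\left(k \right)} = k \left(21 + k^{2}\right)$ ($c{\left(k \right)} = \left(1 k^{2} + 21\right) k = \left(k^{2} + 21\right) k = \left(21 + k^{2}\right) k = k \left(21 + k^{2}\right)$)
$29 P + c{\left(-9 \right)} = 29 \left(-89\right) - 9 \left(21 + \left(-9\right)^{2}\right) = -2581 - 9 \left(21 + 81\right) = -2581 - 918 = -3499$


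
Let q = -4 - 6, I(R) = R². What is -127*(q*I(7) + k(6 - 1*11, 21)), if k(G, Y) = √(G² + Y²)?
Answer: 62230 - 127*√466 ≈ 59488.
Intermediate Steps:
q = -10
-127*(q*I(7) + k(6 - 1*11, 21)) = -127*(-10*7² + √((6 - 1*11)² + 21²)) = -127*(-10*49 + √((6 - 11)² + 441)) = -127*(-490 + √((-5)² + 441)) = -127*(-490 + √(25 + 441)) = -127*(-490 + √466) = 62230 - 127*√466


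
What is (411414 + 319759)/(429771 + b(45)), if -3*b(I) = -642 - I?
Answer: 731173/430000 ≈ 1.7004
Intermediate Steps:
b(I) = 214 + I/3 (b(I) = -(-642 - I)/3 = 214 + I/3)
(411414 + 319759)/(429771 + b(45)) = (411414 + 319759)/(429771 + (214 + (1/3)*45)) = 731173/(429771 + (214 + 15)) = 731173/(429771 + 229) = 731173/430000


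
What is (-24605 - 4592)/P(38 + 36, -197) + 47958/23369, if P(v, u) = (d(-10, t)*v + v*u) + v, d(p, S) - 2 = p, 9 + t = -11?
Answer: 1406278661/352778424 ≈ 3.9863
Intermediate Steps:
t = -20 (t = -9 - 11 = -20)
d(p, S) = 2 + p
P(v, u) = -7*v + u*v (P(v, u) = ((2 - 10)*v + v*u) + v = (-8*v + u*v) + v = -7*v + u*v)
(-24605 - 4592)/P(38 + 36, -197) + 47958/23369 = (-24605 - 4592)/(((38 + 36)*(-7 - 197))) + 47958/23369 = -29197/(74*(-204)) + 47958*(1/23369) = -29197/(-15096) + 47958/23369 = -29197*(-1/15096) + 47958/23369 = 29197/15096 + 47958/23369 = 1406278661/352778424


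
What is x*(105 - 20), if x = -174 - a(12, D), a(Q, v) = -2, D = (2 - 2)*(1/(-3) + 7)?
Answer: -14620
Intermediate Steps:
D = 0 (D = 0*(-⅓ + 7) = 0*(20/3) = 0)
x = -172 (x = -174 - 1*(-2) = -174 + 2 = -172)
x*(105 - 20) = -172*(105 - 20) = -172*85 = -14620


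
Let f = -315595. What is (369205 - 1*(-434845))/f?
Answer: -160810/63119 ≈ -2.5477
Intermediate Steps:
(369205 - 1*(-434845))/f = (369205 - 1*(-434845))/(-315595) = (369205 + 434845)*(-1/315595) = 804050*(-1/315595) = -160810/63119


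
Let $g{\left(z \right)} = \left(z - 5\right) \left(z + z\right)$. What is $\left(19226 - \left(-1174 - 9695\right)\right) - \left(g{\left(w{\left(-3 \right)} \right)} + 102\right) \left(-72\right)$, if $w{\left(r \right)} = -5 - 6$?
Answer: $62783$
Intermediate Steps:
$w{\left(r \right)} = -11$ ($w{\left(r \right)} = -5 - 6 = -11$)
$g{\left(z \right)} = 2 z \left(-5 + z\right)$ ($g{\left(z \right)} = \left(-5 + z\right) 2 z = 2 z \left(-5 + z\right)$)
$\left(19226 - \left(-1174 - 9695\right)\right) - \left(g{\left(w{\left(-3 \right)} \right)} + 102\right) \left(-72\right) = \left(19226 - \left(-1174 - 9695\right)\right) - \left(2 \left(-11\right) \left(-5 - 11\right) + 102\right) \left(-72\right) = \left(19226 - \left(-1174 - 9695\right)\right) - \left(2 \left(-11\right) \left(-16\right) + 102\right) \left(-72\right) = \left(19226 - -10869\right) - \left(352 + 102\right) \left(-72\right) = \left(19226 + 10869\right) - 454 \left(-72\right) = 30095 - -32688 = 30095 + 32688 = 62783$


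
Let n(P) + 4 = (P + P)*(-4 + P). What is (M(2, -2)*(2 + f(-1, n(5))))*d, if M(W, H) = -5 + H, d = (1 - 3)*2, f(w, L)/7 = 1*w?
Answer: -140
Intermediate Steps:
n(P) = -4 + 2*P*(-4 + P) (n(P) = -4 + (P + P)*(-4 + P) = -4 + (2*P)*(-4 + P) = -4 + 2*P*(-4 + P))
f(w, L) = 7*w (f(w, L) = 7*(1*w) = 7*w)
d = -4 (d = -2*2 = -4)
(M(2, -2)*(2 + f(-1, n(5))))*d = ((-5 - 2)*(2 + 7*(-1)))*(-4) = -7*(2 - 7)*(-4) = -7*(-5)*(-4) = 35*(-4) = -140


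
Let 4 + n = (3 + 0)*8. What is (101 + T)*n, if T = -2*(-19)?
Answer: 2780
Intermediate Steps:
T = 38 (T = -1*(-38) = 38)
n = 20 (n = -4 + (3 + 0)*8 = -4 + 3*8 = -4 + 24 = 20)
(101 + T)*n = (101 + 38)*20 = 139*20 = 2780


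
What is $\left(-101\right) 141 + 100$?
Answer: $-14141$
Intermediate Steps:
$\left(-101\right) 141 + 100 = -14241 + 100 = -14141$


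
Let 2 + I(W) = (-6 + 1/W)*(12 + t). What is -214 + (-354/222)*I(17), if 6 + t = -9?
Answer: -150477/629 ≈ -239.23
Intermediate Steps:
t = -15 (t = -6 - 9 = -15)
I(W) = 16 - 3/W (I(W) = -2 + (-6 + 1/W)*(12 - 15) = -2 + (-6 + 1/W)*(-3) = -2 + (18 - 3/W) = 16 - 3/W)
-214 + (-354/222)*I(17) = -214 + (-354/222)*(16 - 3/17) = -214 + (-354*1/222)*(16 - 3*1/17) = -214 - 59*(16 - 3/17)/37 = -214 - 59/37*269/17 = -214 - 15871/629 = -150477/629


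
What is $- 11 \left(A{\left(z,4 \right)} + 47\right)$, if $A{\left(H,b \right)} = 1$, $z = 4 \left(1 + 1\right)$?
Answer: $-528$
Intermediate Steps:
$z = 8$ ($z = 4 \cdot 2 = 8$)
$- 11 \left(A{\left(z,4 \right)} + 47\right) = - 11 \left(1 + 47\right) = \left(-11\right) 48 = -528$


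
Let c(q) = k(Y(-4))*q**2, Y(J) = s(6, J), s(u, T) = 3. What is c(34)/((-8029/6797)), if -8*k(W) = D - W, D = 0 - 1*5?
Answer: -1122476/1147 ≈ -978.62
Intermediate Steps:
Y(J) = 3
D = -5 (D = 0 - 5 = -5)
k(W) = 5/8 + W/8 (k(W) = -(-5 - W)/8 = 5/8 + W/8)
c(q) = q**2 (c(q) = (5/8 + (1/8)*3)*q**2 = (5/8 + 3/8)*q**2 = 1*q**2 = q**2)
c(34)/((-8029/6797)) = 34**2/((-8029/6797)) = 1156/((-8029*1/6797)) = 1156/(-1147/971) = 1156*(-971/1147) = -1122476/1147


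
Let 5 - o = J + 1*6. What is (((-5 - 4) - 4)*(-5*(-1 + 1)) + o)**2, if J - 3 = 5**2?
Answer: 841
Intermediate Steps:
J = 28 (J = 3 + 5**2 = 3 + 25 = 28)
o = -29 (o = 5 - (28 + 1*6) = 5 - (28 + 6) = 5 - 1*34 = 5 - 34 = -29)
(((-5 - 4) - 4)*(-5*(-1 + 1)) + o)**2 = (((-5 - 4) - 4)*(-5*(-1 + 1)) - 29)**2 = ((-9 - 4)*(-5*0) - 29)**2 = (-13*0 - 29)**2 = (0 - 29)**2 = (-29)**2 = 841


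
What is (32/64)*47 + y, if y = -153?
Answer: -259/2 ≈ -129.50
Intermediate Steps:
(32/64)*47 + y = (32/64)*47 - 153 = (32*(1/64))*47 - 153 = (½)*47 - 153 = 47/2 - 153 = -259/2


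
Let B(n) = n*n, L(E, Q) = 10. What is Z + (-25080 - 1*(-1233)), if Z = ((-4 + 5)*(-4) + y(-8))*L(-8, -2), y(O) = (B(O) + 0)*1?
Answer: -23247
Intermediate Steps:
B(n) = n**2
y(O) = O**2 (y(O) = (O**2 + 0)*1 = O**2*1 = O**2)
Z = 600 (Z = ((-4 + 5)*(-4) + (-8)**2)*10 = (1*(-4) + 64)*10 = (-4 + 64)*10 = 60*10 = 600)
Z + (-25080 - 1*(-1233)) = 600 + (-25080 - 1*(-1233)) = 600 + (-25080 + 1233) = 600 - 23847 = -23247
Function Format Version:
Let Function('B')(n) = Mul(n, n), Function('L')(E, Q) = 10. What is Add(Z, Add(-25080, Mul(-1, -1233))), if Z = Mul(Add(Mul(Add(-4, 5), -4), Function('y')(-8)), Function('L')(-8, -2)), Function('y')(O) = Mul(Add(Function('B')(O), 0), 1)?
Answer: -23247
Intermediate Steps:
Function('B')(n) = Pow(n, 2)
Function('y')(O) = Pow(O, 2) (Function('y')(O) = Mul(Add(Pow(O, 2), 0), 1) = Mul(Pow(O, 2), 1) = Pow(O, 2))
Z = 600 (Z = Mul(Add(Mul(Add(-4, 5), -4), Pow(-8, 2)), 10) = Mul(Add(Mul(1, -4), 64), 10) = Mul(Add(-4, 64), 10) = Mul(60, 10) = 600)
Add(Z, Add(-25080, Mul(-1, -1233))) = Add(600, Add(-25080, Mul(-1, -1233))) = Add(600, Add(-25080, 1233)) = Add(600, -23847) = -23247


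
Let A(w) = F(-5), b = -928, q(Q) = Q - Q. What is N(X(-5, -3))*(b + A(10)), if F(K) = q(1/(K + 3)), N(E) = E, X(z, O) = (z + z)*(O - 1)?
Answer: -37120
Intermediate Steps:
X(z, O) = 2*z*(-1 + O) (X(z, O) = (2*z)*(-1 + O) = 2*z*(-1 + O))
q(Q) = 0
F(K) = 0
A(w) = 0
N(X(-5, -3))*(b + A(10)) = (2*(-5)*(-1 - 3))*(-928 + 0) = (2*(-5)*(-4))*(-928) = 40*(-928) = -37120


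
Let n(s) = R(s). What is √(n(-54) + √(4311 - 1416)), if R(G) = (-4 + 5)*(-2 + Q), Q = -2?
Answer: √(-4 + √2895) ≈ 7.0573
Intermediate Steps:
R(G) = -4 (R(G) = (-4 + 5)*(-2 - 2) = 1*(-4) = -4)
n(s) = -4
√(n(-54) + √(4311 - 1416)) = √(-4 + √(4311 - 1416)) = √(-4 + √2895)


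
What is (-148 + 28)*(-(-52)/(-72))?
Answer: 260/3 ≈ 86.667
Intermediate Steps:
(-148 + 28)*(-(-52)/(-72)) = -(-120)*(-52*(-1/72)) = -(-120)*13/18 = -120*(-13/18) = 260/3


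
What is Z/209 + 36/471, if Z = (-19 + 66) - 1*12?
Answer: 8003/32813 ≈ 0.24390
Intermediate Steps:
Z = 35 (Z = 47 - 12 = 35)
Z/209 + 36/471 = 35/209 + 36/471 = 35*(1/209) + 36*(1/471) = 35/209 + 12/157 = 8003/32813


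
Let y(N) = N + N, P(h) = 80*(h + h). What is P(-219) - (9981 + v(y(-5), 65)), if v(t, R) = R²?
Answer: -49246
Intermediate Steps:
P(h) = 160*h (P(h) = 80*(2*h) = 160*h)
y(N) = 2*N
P(-219) - (9981 + v(y(-5), 65)) = 160*(-219) - (9981 + 65²) = -35040 - (9981 + 4225) = -35040 - 1*14206 = -35040 - 14206 = -49246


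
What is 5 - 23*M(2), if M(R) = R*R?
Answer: -87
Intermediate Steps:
M(R) = R²
5 - 23*M(2) = 5 - 23*2² = 5 - 23*4 = 5 - 92 = -87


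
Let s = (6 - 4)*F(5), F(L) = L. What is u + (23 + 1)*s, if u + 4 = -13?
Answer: 223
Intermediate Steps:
s = 10 (s = (6 - 4)*5 = 2*5 = 10)
u = -17 (u = -4 - 13 = -17)
u + (23 + 1)*s = -17 + (23 + 1)*10 = -17 + 24*10 = -17 + 240 = 223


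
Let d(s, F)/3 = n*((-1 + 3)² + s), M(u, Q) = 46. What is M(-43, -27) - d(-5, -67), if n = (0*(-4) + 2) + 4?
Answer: 64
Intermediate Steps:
n = 6 (n = (0 + 2) + 4 = 2 + 4 = 6)
d(s, F) = 72 + 18*s (d(s, F) = 3*(6*((-1 + 3)² + s)) = 3*(6*(2² + s)) = 3*(6*(4 + s)) = 3*(24 + 6*s) = 72 + 18*s)
M(-43, -27) - d(-5, -67) = 46 - (72 + 18*(-5)) = 46 - (72 - 90) = 46 - 1*(-18) = 46 + 18 = 64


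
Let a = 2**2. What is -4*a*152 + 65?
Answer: -2367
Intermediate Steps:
a = 4
-4*a*152 + 65 = -4*4*152 + 65 = -16*152 + 65 = -2432 + 65 = -2367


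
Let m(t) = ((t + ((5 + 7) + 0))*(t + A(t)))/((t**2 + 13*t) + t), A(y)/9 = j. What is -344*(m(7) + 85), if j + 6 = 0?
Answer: -3991088/147 ≈ -27150.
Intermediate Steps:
j = -6 (j = -6 + 0 = -6)
A(y) = -54 (A(y) = 9*(-6) = -54)
m(t) = (-54 + t)*(12 + t)/(t**2 + 14*t) (m(t) = ((t + ((5 + 7) + 0))*(t - 54))/((t**2 + 13*t) + t) = ((t + (12 + 0))*(-54 + t))/(t**2 + 14*t) = ((t + 12)*(-54 + t))/(t**2 + 14*t) = ((12 + t)*(-54 + t))/(t**2 + 14*t) = ((-54 + t)*(12 + t))/(t**2 + 14*t) = (-54 + t)*(12 + t)/(t**2 + 14*t))
-344*(m(7) + 85) = -344*((-648 + 7**2 - 42*7)/(7*(14 + 7)) + 85) = -344*((1/7)*(-648 + 49 - 294)/21 + 85) = -344*((1/7)*(1/21)*(-893) + 85) = -344*(-893/147 + 85) = -344*11602/147 = -3991088/147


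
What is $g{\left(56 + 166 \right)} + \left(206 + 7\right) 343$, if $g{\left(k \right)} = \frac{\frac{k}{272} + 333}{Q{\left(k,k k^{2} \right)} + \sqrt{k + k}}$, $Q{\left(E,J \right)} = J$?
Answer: $\frac{1339422262191938859}{18333432727420} - \frac{409 \sqrt{111}}{73333730909680} \approx 73059.0$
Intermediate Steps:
$g{\left(k \right)} = \frac{333 + \frac{k}{272}}{k^{3} + \sqrt{2} \sqrt{k}}$ ($g{\left(k \right)} = \frac{\frac{k}{272} + 333}{k k^{2} + \sqrt{k + k}} = \frac{k \frac{1}{272} + 333}{k^{3} + \sqrt{2 k}} = \frac{\frac{k}{272} + 333}{k^{3} + \sqrt{2} \sqrt{k}} = \frac{333 + \frac{k}{272}}{k^{3} + \sqrt{2} \sqrt{k}}$)
$g{\left(56 + 166 \right)} + \left(206 + 7\right) 343 = \frac{333 + \frac{56 + 166}{272}}{\left(56 + 166\right)^{3} + \sqrt{2} \sqrt{56 + 166}} + \left(206 + 7\right) 343 = \frac{333 + \frac{1}{272} \cdot 222}{222^{3} + \sqrt{2} \sqrt{222}} + 213 \cdot 343 = \frac{333 + \frac{111}{136}}{10941048 + 2 \sqrt{111}} + 73059 = \frac{1}{10941048 + 2 \sqrt{111}} \cdot \frac{45399}{136} + 73059 = \frac{45399}{136 \left(10941048 + 2 \sqrt{111}\right)} + 73059 = 73059 + \frac{45399}{136 \left(10941048 + 2 \sqrt{111}\right)}$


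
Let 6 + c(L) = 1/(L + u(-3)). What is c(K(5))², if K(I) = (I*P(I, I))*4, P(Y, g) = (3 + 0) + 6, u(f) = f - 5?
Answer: 1062961/29584 ≈ 35.930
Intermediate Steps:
u(f) = -5 + f
P(Y, g) = 9 (P(Y, g) = 3 + 6 = 9)
K(I) = 36*I (K(I) = (I*9)*4 = (9*I)*4 = 36*I)
c(L) = -6 + 1/(-8 + L) (c(L) = -6 + 1/(L + (-5 - 3)) = -6 + 1/(L - 8) = -6 + 1/(-8 + L))
c(K(5))² = ((49 - 216*5)/(-8 + 36*5))² = ((49 - 6*180)/(-8 + 180))² = ((49 - 1080)/172)² = ((1/172)*(-1031))² = (-1031/172)² = 1062961/29584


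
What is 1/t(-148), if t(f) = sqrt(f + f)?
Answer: -I*sqrt(74)/148 ≈ -0.058124*I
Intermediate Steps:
t(f) = sqrt(2)*sqrt(f) (t(f) = sqrt(2*f) = sqrt(2)*sqrt(f))
1/t(-148) = 1/(sqrt(2)*sqrt(-148)) = 1/(sqrt(2)*(2*I*sqrt(37))) = 1/(2*I*sqrt(74)) = -I*sqrt(74)/148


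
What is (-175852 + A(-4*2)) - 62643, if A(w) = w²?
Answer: -238431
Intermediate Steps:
(-175852 + A(-4*2)) - 62643 = (-175852 + (-4*2)²) - 62643 = (-175852 + (-8)²) - 62643 = (-175852 + 64) - 62643 = -175788 - 62643 = -238431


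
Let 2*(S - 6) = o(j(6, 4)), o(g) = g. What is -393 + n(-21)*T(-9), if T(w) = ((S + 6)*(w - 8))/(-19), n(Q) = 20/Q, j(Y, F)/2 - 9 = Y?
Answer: -55329/133 ≈ -416.01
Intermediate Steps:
j(Y, F) = 18 + 2*Y
S = 21 (S = 6 + (18 + 2*6)/2 = 6 + (18 + 12)/2 = 6 + (½)*30 = 6 + 15 = 21)
T(w) = 216/19 - 27*w/19 (T(w) = ((21 + 6)*(w - 8))/(-19) = (27*(-8 + w))*(-1/19) = (-216 + 27*w)*(-1/19) = 216/19 - 27*w/19)
-393 + n(-21)*T(-9) = -393 + (20/(-21))*(216/19 - 27/19*(-9)) = -393 + (20*(-1/21))*(216/19 + 243/19) = -393 - 20/21*459/19 = -393 - 3060/133 = -55329/133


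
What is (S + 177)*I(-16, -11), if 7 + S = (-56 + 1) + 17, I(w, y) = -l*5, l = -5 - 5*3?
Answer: 13200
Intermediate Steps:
l = -20 (l = -5 - 15 = -20)
I(w, y) = 100 (I(w, y) = -1*(-20)*5 = 20*5 = 100)
S = -45 (S = -7 + ((-56 + 1) + 17) = -7 + (-55 + 17) = -7 - 38 = -45)
(S + 177)*I(-16, -11) = (-45 + 177)*100 = 132*100 = 13200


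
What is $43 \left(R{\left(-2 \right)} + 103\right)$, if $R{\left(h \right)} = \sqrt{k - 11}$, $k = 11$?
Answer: $4429$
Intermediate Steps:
$R{\left(h \right)} = 0$ ($R{\left(h \right)} = \sqrt{11 - 11} = \sqrt{0} = 0$)
$43 \left(R{\left(-2 \right)} + 103\right) = 43 \left(0 + 103\right) = 43 \cdot 103 = 4429$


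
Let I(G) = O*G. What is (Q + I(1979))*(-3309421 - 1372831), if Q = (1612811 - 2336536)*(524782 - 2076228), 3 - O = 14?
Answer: -5257327289007356412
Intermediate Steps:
O = -11 (O = 3 - 1*14 = 3 - 14 = -11)
Q = 1122820256350 (Q = -723725*(-1551446) = 1122820256350)
I(G) = -11*G
(Q + I(1979))*(-3309421 - 1372831) = (1122820256350 - 11*1979)*(-3309421 - 1372831) = (1122820256350 - 21769)*(-4682252) = 1122820234581*(-4682252) = -5257327289007356412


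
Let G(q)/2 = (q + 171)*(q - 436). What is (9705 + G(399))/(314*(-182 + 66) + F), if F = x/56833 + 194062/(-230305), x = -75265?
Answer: 141687603003625/158926444391677 ≈ 0.89153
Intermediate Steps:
F = -28363031471/13088924065 (F = -75265/56833 + 194062/(-230305) = -75265*1/56833 + 194062*(-1/230305) = -75265/56833 - 194062/230305 = -28363031471/13088924065 ≈ -2.1670)
G(q) = 2*(-436 + q)*(171 + q) (G(q) = 2*((q + 171)*(q - 436)) = 2*((171 + q)*(-436 + q)) = 2*((-436 + q)*(171 + q)) = 2*(-436 + q)*(171 + q))
(9705 + G(399))/(314*(-182 + 66) + F) = (9705 + (-149112 - 530*399 + 2*399**2))/(314*(-182 + 66) - 28363031471/13088924065) = (9705 + (-149112 - 211470 + 2*159201))/(314*(-116) - 28363031471/13088924065) = (9705 + (-149112 - 211470 + 318402))/(-36424 - 28363031471/13088924065) = (9705 - 42180)/(-476779333175031/13088924065) = -32475*(-13088924065/476779333175031) = 141687603003625/158926444391677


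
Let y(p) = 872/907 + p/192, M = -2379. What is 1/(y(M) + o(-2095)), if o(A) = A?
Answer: -58048/122274003 ≈ -0.00047474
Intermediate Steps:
y(p) = 872/907 + p/192 (y(p) = 872*(1/907) + p*(1/192) = 872/907 + p/192)
1/(y(M) + o(-2095)) = 1/((872/907 + (1/192)*(-2379)) - 2095) = 1/((872/907 - 793/64) - 2095) = 1/(-663443/58048 - 2095) = 1/(-122274003/58048) = -58048/122274003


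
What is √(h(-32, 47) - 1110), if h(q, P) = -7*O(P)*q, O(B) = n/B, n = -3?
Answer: I*√2483574/47 ≈ 33.531*I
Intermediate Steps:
O(B) = -3/B
h(q, P) = 21*q/P (h(q, P) = -7*(-3/P)*q = -(-21)*q/P = 21*q/P)
√(h(-32, 47) - 1110) = √(21*(-32)/47 - 1110) = √(21*(-32)*(1/47) - 1110) = √(-672/47 - 1110) = √(-52842/47) = I*√2483574/47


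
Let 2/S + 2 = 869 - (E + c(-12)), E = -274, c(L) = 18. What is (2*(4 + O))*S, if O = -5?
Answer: -4/1123 ≈ -0.0035619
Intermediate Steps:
S = 2/1123 (S = 2/(-2 + (869 - (-274 + 18))) = 2/(-2 + (869 - 1*(-256))) = 2/(-2 + (869 + 256)) = 2/(-2 + 1125) = 2/1123 ≈ 0.0017809)
(2*(4 + O))*S = (2*(4 - 5))*(2/1123) = (2*(-1))*(2/1123) = -2*2/1123 = -4/1123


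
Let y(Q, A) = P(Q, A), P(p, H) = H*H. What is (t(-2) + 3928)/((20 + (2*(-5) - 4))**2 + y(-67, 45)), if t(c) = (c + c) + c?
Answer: 3922/2061 ≈ 1.9030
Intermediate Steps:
P(p, H) = H**2
y(Q, A) = A**2
t(c) = 3*c (t(c) = 2*c + c = 3*c)
(t(-2) + 3928)/((20 + (2*(-5) - 4))**2 + y(-67, 45)) = (3*(-2) + 3928)/((20 + (2*(-5) - 4))**2 + 45**2) = (-6 + 3928)/((20 + (-10 - 4))**2 + 2025) = 3922/((20 - 14)**2 + 2025) = 3922/(6**2 + 2025) = 3922/(36 + 2025) = 3922/2061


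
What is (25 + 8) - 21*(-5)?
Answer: 138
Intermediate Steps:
(25 + 8) - 21*(-5) = 33 + 105 = 138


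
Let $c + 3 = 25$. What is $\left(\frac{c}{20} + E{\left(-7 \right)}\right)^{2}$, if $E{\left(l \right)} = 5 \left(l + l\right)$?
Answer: $\frac{474721}{100} \approx 4747.2$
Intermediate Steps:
$c = 22$ ($c = -3 + 25 = 22$)
$E{\left(l \right)} = 10 l$ ($E{\left(l \right)} = 5 \cdot 2 l = 10 l$)
$\left(\frac{c}{20} + E{\left(-7 \right)}\right)^{2} = \left(\frac{22}{20} + 10 \left(-7\right)\right)^{2} = \left(22 \cdot \frac{1}{20} - 70\right)^{2} = \left(\frac{11}{10} - 70\right)^{2} = \left(- \frac{689}{10}\right)^{2} = \frac{474721}{100}$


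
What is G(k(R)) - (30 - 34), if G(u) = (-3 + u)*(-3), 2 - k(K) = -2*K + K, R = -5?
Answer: 22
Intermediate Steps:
k(K) = 2 + K (k(K) = 2 - (-2*K + K) = 2 - (-1)*K = 2 + K)
G(u) = 9 - 3*u
G(k(R)) - (30 - 34) = (9 - 3*(2 - 5)) - (30 - 34) = (9 - 3*(-3)) - (-4) = (9 + 9) - 1*(-4) = 18 + 4 = 22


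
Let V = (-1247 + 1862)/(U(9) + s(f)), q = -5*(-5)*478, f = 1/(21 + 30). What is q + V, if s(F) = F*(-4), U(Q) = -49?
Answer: 29879485/2503 ≈ 11937.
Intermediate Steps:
f = 1/51 ≈ 0.019608
s(F) = -4*F
q = 11950 (q = 25*478 = 11950)
V = -31365/2503 (V = (-1247 + 1862)/(-49 - 4*1/51) = 615/(-49 - 4/51) = 615/(-2503/51) = 615*(-51/2503) = -31365/2503 ≈ -12.531)
q + V = 11950 - 31365/2503 = 29879485/2503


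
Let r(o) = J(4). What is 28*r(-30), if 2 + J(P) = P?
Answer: 56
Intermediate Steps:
J(P) = -2 + P
r(o) = 2 (r(o) = -2 + 4 = 2)
28*r(-30) = 28*2 = 56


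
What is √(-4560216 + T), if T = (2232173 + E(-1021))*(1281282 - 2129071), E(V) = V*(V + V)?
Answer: I*√3659956301611 ≈ 1.9131e+6*I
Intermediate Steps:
E(V) = 2*V² (E(V) = V*(2*V) = 2*V²)
T = -3659951741395 (T = (2232173 + 2*(-1021)²)*(1281282 - 2129071) = (2232173 + 2*1042441)*(-847789) = (2232173 + 2084882)*(-847789) = 4317055*(-847789) = -3659951741395)
√(-4560216 + T) = √(-4560216 - 3659951741395) = √(-3659956301611) = I*√3659956301611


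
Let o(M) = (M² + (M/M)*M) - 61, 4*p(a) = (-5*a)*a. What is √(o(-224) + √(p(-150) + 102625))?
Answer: √(49891 + 10*√745) ≈ 223.97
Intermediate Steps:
p(a) = -5*a²/4 (p(a) = ((-5*a)*a)/4 = (-5*a²)/4 = -5*a²/4)
o(M) = -61 + M + M² (o(M) = (M² + 1*M) - 61 = (M² + M) - 61 = (M + M²) - 61 = -61 + M + M²)
√(o(-224) + √(p(-150) + 102625)) = √((-61 - 224 + (-224)²) + √(-5/4*(-150)² + 102625)) = √((-61 - 224 + 50176) + √(-5/4*22500 + 102625)) = √(49891 + √(-28125 + 102625)) = √(49891 + √74500) = √(49891 + 10*√745)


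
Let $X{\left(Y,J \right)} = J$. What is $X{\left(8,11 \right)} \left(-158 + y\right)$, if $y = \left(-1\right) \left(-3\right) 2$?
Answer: $-1672$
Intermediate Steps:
$y = 6$ ($y = 3 \cdot 2 = 6$)
$X{\left(8,11 \right)} \left(-158 + y\right) = 11 \left(-158 + 6\right) = 11 \left(-152\right) = -1672$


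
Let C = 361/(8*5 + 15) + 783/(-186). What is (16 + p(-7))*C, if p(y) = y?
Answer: 72243/3410 ≈ 21.186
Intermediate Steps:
C = 8027/3410 (C = 361/(40 + 15) + 783*(-1/186) = 361/55 - 261/62 = 8027/3410 ≈ 2.3540)
(16 + p(-7))*C = (16 - 7)*(8027/3410) = 9*(8027/3410) = 72243/3410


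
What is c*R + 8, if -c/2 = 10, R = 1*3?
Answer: -52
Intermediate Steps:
R = 3
c = -20 (c = -2*10 = -20)
c*R + 8 = -20*3 + 8 = -60 + 8 = -52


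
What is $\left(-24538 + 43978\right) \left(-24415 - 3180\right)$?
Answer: $-536446800$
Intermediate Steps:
$\left(-24538 + 43978\right) \left(-24415 - 3180\right) = 19440 \left(-27595\right) = -536446800$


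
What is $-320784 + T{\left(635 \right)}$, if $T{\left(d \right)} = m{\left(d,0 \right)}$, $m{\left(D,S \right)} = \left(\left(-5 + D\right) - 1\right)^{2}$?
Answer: $74857$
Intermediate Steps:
$m{\left(D,S \right)} = \left(-6 + D\right)^{2}$
$T{\left(d \right)} = \left(-6 + d\right)^{2}$
$-320784 + T{\left(635 \right)} = -320784 + \left(-6 + 635\right)^{2} = -320784 + 629^{2} = -320784 + 395641 = 74857$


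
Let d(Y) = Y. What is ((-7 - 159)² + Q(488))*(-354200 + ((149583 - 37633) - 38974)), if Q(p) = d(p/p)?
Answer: -7749689768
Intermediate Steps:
Q(p) = 1 (Q(p) = p/p = 1)
((-7 - 159)² + Q(488))*(-354200 + ((149583 - 37633) - 38974)) = ((-7 - 159)² + 1)*(-354200 + ((149583 - 37633) - 38974)) = ((-166)² + 1)*(-354200 + (111950 - 38974)) = (27556 + 1)*(-354200 + 72976) = 27557*(-281224) = -7749689768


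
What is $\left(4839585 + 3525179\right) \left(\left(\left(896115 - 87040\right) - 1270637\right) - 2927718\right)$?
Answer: $-28350527329920$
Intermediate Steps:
$\left(4839585 + 3525179\right) \left(\left(\left(896115 - 87040\right) - 1270637\right) - 2927718\right) = 8364764 \left(\left(809075 - 1270637\right) - 2927718\right) = 8364764 \left(-461562 - 2927718\right) = 8364764 \left(-3389280\right) = -28350527329920$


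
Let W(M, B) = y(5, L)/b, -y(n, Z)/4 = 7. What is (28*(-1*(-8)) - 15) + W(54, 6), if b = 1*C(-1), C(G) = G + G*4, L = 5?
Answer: 1073/5 ≈ 214.60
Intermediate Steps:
C(G) = 5*G (C(G) = G + 4*G = 5*G)
y(n, Z) = -28 (y(n, Z) = -4*7 = -28)
b = -5 (b = 1*(5*(-1)) = 1*(-5) = -5)
W(M, B) = 28/5 (W(M, B) = -28/(-5) = -28*(-1/5) = 28/5)
(28*(-1*(-8)) - 15) + W(54, 6) = (28*(-1*(-8)) - 15) + 28/5 = (28*8 - 15) + 28/5 = (224 - 15) + 28/5 = 209 + 28/5 = 1073/5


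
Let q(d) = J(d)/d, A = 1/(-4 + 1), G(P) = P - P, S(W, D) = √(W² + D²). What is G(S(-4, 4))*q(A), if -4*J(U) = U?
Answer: 0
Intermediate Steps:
S(W, D) = √(D² + W²)
J(U) = -U/4
G(P) = 0
A = -⅓ (A = 1/(-3) = -⅓ ≈ -0.33333)
q(d) = -¼ (q(d) = (-d/4)/d = -¼)
G(S(-4, 4))*q(A) = 0*(-¼) = 0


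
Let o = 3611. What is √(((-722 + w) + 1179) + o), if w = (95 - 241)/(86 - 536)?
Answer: √915373/15 ≈ 63.783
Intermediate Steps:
w = 73/225 (w = -146/(-450) = -146*(-1/450) = 73/225 ≈ 0.32444)
√(((-722 + w) + 1179) + o) = √(((-722 + 73/225) + 1179) + 3611) = √((-162377/225 + 1179) + 3611) = √(102898/225 + 3611) = √(915373/225) = √915373/15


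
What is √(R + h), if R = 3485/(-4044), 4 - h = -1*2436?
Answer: 5*√398895105/2022 ≈ 49.388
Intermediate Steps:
h = 2440 (h = 4 - (-1)*2436 = 4 - 1*(-2436) = 4 + 2436 = 2440)
R = -3485/4044 (R = 3485*(-1/4044) = -3485/4044 ≈ -0.86177)
√(R + h) = √(-3485/4044 + 2440) = √(9863875/4044) = 5*√398895105/2022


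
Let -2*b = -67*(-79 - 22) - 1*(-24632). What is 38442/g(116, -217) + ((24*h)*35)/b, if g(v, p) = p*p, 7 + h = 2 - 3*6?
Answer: 3026559318/1478547511 ≈ 2.0470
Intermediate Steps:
h = -23 (h = -7 + (2 - 3*6) = -7 + (2 - 18) = -7 - 16 = -23)
g(v, p) = p**2
b = -31399/2 (b = -(-67*(-79 - 22) - 1*(-24632))/2 = -(-67*(-101) + 24632)/2 = -(6767 + 24632)/2 = -1/2*31399 = -31399/2 ≈ -15700.)
38442/g(116, -217) + ((24*h)*35)/b = 38442/((-217)**2) + ((24*(-23))*35)/(-31399/2) = 38442/47089 - 552*35*(-2/31399) = 38442*(1/47089) - 19320*(-2/31399) = 38442/47089 + 38640/31399 = 3026559318/1478547511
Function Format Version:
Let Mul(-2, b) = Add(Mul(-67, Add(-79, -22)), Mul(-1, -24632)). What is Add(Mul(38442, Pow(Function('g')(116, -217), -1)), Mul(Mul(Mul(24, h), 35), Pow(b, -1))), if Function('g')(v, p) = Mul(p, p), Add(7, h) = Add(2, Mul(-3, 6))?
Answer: Rational(3026559318, 1478547511) ≈ 2.0470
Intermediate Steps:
h = -23 (h = Add(-7, Add(2, Mul(-3, 6))) = Add(-7, Add(2, -18)) = Add(-7, -16) = -23)
Function('g')(v, p) = Pow(p, 2)
b = Rational(-31399, 2) (b = Mul(Rational(-1, 2), Add(Mul(-67, Add(-79, -22)), Mul(-1, -24632))) = Mul(Rational(-1, 2), Add(Mul(-67, -101), 24632)) = Mul(Rational(-1, 2), Add(6767, 24632)) = Mul(Rational(-1, 2), 31399) = Rational(-31399, 2) ≈ -15700.)
Add(Mul(38442, Pow(Function('g')(116, -217), -1)), Mul(Mul(Mul(24, h), 35), Pow(b, -1))) = Add(Mul(38442, Pow(Pow(-217, 2), -1)), Mul(Mul(Mul(24, -23), 35), Pow(Rational(-31399, 2), -1))) = Add(Mul(38442, Pow(47089, -1)), Mul(Mul(-552, 35), Rational(-2, 31399))) = Add(Mul(38442, Rational(1, 47089)), Mul(-19320, Rational(-2, 31399))) = Add(Rational(38442, 47089), Rational(38640, 31399)) = Rational(3026559318, 1478547511)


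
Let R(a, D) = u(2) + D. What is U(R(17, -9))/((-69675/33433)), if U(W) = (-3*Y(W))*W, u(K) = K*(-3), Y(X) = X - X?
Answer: 0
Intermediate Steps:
Y(X) = 0
u(K) = -3*K
R(a, D) = -6 + D (R(a, D) = -3*2 + D = -6 + D)
U(W) = 0 (U(W) = (-3*0)*W = 0*W = 0)
U(R(17, -9))/((-69675/33433)) = 0/((-69675/33433)) = 0/((-69675*1/33433)) = 0/(-69675/33433) = 0*(-33433/69675) = 0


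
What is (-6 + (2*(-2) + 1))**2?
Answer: 81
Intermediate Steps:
(-6 + (2*(-2) + 1))**2 = (-6 + (-4 + 1))**2 = (-6 - 3)**2 = (-9)**2 = 81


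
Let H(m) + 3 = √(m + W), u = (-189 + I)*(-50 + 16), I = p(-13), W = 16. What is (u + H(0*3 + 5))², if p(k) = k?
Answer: (6865 + √21)² ≈ 4.7191e+7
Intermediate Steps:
I = -13
u = 6868 (u = (-189 - 13)*(-50 + 16) = -202*(-34) = 6868)
H(m) = -3 + √(16 + m) (H(m) = -3 + √(m + 16) = -3 + √(16 + m))
(u + H(0*3 + 5))² = (6868 + (-3 + √(16 + (0*3 + 5))))² = (6868 + (-3 + √(16 + (0 + 5))))² = (6868 + (-3 + √(16 + 5)))² = (6868 + (-3 + √21))² = (6865 + √21)²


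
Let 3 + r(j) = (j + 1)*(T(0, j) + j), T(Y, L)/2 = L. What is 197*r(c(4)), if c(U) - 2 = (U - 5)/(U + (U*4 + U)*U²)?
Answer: 103082417/34992 ≈ 2945.9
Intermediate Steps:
T(Y, L) = 2*L
c(U) = 2 + (-5 + U)/(U + 5*U³) (c(U) = 2 + (U - 5)/(U + (U*4 + U)*U²) = 2 + (-5 + U)/(U + (4*U + U)*U²) = 2 + (-5 + U)/(U + (5*U)*U²) = 2 + (-5 + U)/(U + 5*U³))
r(j) = -3 + 3*j*(1 + j) (r(j) = -3 + (j + 1)*(2*j + j) = -3 + (1 + j)*(3*j) = -3 + 3*j*(1 + j))
197*r(c(4)) = 197*(-3 + 3*((-5 + 3*4 + 10*4³)/(4 + 5*4³)) + 3*((-5 + 3*4 + 10*4³)/(4 + 5*4³))²) = 197*(-3 + 3*((-5 + 12 + 10*64)/(4 + 5*64)) + 3*((-5 + 12 + 10*64)/(4 + 5*64))²) = 197*(-3 + 3*((-5 + 12 + 640)/(4 + 320)) + 3*((-5 + 12 + 640)/(4 + 320))²) = 197*(-3 + 3*(647/324) + 3*(647/324)²) = 197*(-3 + 647/108 + 3*(418609/104976)) = 197*(-3 + 647/108 + 418609/34992) = 197*(523261/34992) = 103082417/34992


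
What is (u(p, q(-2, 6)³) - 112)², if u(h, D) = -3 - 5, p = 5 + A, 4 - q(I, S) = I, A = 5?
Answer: 14400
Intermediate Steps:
q(I, S) = 4 - I
p = 10 (p = 5 + 5 = 10)
u(h, D) = -8
(u(p, q(-2, 6)³) - 112)² = (-8 - 112)² = (-120)² = 14400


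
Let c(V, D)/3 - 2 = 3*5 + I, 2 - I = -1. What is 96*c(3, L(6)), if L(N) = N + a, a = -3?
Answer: 5760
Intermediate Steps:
I = 3 (I = 2 - 1*(-1) = 2 + 1 = 3)
L(N) = -3 + N (L(N) = N - 3 = -3 + N)
c(V, D) = 60 (c(V, D) = 6 + 3*(3*5 + 3) = 6 + 3*(15 + 3) = 6 + 3*18 = 6 + 54 = 60)
96*c(3, L(6)) = 96*60 = 5760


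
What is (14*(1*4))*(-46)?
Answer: -2576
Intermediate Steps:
(14*(1*4))*(-46) = (14*4)*(-46) = 56*(-46) = -2576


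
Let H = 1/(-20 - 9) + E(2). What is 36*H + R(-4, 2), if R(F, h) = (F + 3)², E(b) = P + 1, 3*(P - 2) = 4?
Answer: 4517/29 ≈ 155.76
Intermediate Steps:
P = 10/3 (P = 2 + (⅓)*4 = 2 + 4/3 = 10/3 ≈ 3.3333)
E(b) = 13/3 (E(b) = 10/3 + 1 = 13/3)
R(F, h) = (3 + F)²
H = 374/87 (H = 1/(-20 - 9) + 13/3 = 1/(-29) + 13/3 = -1/29 + 13/3 = 374/87 ≈ 4.2989)
36*H + R(-4, 2) = 36*(374/87) + (3 - 4)² = 4488/29 + (-1)² = 4488/29 + 1 = 4517/29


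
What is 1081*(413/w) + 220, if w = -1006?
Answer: -225133/1006 ≈ -223.79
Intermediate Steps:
1081*(413/w) + 220 = 1081*(413/(-1006)) + 220 = 1081*(413*(-1/1006)) + 220 = 1081*(-413/1006) + 220 = -446453/1006 + 220 = -225133/1006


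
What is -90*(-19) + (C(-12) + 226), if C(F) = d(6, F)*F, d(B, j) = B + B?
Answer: 1792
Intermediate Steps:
d(B, j) = 2*B
C(F) = 12*F (C(F) = (2*6)*F = 12*F)
-90*(-19) + (C(-12) + 226) = -90*(-19) + (12*(-12) + 226) = 1710 + (-144 + 226) = 1710 + 82 = 1792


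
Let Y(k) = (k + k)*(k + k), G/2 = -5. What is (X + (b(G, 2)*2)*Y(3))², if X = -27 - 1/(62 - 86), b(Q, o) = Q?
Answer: 321377329/576 ≈ 5.5795e+5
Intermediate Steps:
G = -10 (G = 2*(-5) = -10)
Y(k) = 4*k² (Y(k) = (2*k)*(2*k) = 4*k²)
X = -647/24 (X = -27 - 1/(-24) = -27 - 1*(-1/24) = -27 + 1/24 = -647/24 ≈ -26.958)
(X + (b(G, 2)*2)*Y(3))² = (-647/24 + (-10*2)*(4*3²))² = (-647/24 - 80*9)² = (-647/24 - 20*36)² = (-647/24 - 720)² = (-17927/24)² = 321377329/576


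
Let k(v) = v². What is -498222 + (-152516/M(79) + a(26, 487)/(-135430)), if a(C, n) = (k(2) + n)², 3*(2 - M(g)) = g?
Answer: -4863668871853/9886390 ≈ -4.9196e+5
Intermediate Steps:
M(g) = 2 - g/3
a(C, n) = (4 + n)² (a(C, n) = (2² + n)² = (4 + n)²)
-498222 + (-152516/M(79) + a(26, 487)/(-135430)) = -498222 + (-152516/(2 - ⅓*79) + (4 + 487)²/(-135430)) = -498222 + (-152516/(2 - 79/3) + 491²*(-1/135430)) = -498222 + (-152516/(-73/3) + 241081*(-1/135430)) = -498222 + (-152516*(-3/73) - 241081/135430) = -498222 + (457548/73 - 241081/135430) = -498222 + 61948126727/9886390 = -4863668871853/9886390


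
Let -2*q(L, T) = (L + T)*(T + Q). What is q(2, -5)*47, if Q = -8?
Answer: -1833/2 ≈ -916.50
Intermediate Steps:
q(L, T) = -(-8 + T)*(L + T)/2 (q(L, T) = -(L + T)*(T - 8)/2 = -(L + T)*(-8 + T)/2 = -(-8 + T)*(L + T)/2)
q(2, -5)*47 = (4*2 + 4*(-5) - ½*(-5)² - ½*2*(-5))*47 = (8 - 20 - ½*25 + 5)*47 = (8 - 20 - 25/2 + 5)*47 = -39/2*47 = -1833/2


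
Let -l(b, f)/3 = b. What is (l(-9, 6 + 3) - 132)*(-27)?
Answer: 2835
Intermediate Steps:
l(b, f) = -3*b
(l(-9, 6 + 3) - 132)*(-27) = (-3*(-9) - 132)*(-27) = (27 - 132)*(-27) = -105*(-27) = 2835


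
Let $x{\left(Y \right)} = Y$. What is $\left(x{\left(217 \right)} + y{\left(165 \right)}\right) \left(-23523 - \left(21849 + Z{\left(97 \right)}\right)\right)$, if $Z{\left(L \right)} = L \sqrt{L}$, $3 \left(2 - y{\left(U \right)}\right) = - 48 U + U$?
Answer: $-127223088 - 271988 \sqrt{97} \approx -1.299 \cdot 10^{8}$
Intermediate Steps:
$y{\left(U \right)} = 2 + \frac{47 U}{3}$ ($y{\left(U \right)} = 2 - \frac{- 48 U + U}{3} = 2 - \frac{\left(-47\right) U}{3} = 2 + \frac{47 U}{3}$)
$Z{\left(L \right)} = L^{\frac{3}{2}}$
$\left(x{\left(217 \right)} + y{\left(165 \right)}\right) \left(-23523 - \left(21849 + Z{\left(97 \right)}\right)\right) = \left(217 + \left(2 + \frac{47}{3} \cdot 165\right)\right) \left(-23523 - \left(21849 + 97^{\frac{3}{2}}\right)\right) = \left(217 + \left(2 + 2585\right)\right) \left(-23523 - \left(21849 + 97 \sqrt{97}\right)\right) = \left(217 + 2587\right) \left(-23523 - \left(21849 + 97 \sqrt{97}\right)\right) = 2804 \left(-45372 - 97 \sqrt{97}\right) = -127223088 - 271988 \sqrt{97}$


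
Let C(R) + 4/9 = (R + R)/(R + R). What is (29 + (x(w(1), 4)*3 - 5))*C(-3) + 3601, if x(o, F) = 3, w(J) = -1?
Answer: 10858/3 ≈ 3619.3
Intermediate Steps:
C(R) = 5/9 (C(R) = -4/9 + (R + R)/(R + R) = -4/9 + (2*R)/((2*R)) = -4/9 + (2*R)*(1/(2*R)) = -4/9 + 1 = 5/9)
(29 + (x(w(1), 4)*3 - 5))*C(-3) + 3601 = (29 + (3*3 - 5))*(5/9) + 3601 = (29 + (9 - 5))*(5/9) + 3601 = (29 + 4)*(5/9) + 3601 = 33*(5/9) + 3601 = 55/3 + 3601 = 10858/3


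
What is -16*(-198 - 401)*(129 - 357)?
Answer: -2185152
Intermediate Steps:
-16*(-198 - 401)*(129 - 357) = -(-9584)*(-228) = -16*136572 = -2185152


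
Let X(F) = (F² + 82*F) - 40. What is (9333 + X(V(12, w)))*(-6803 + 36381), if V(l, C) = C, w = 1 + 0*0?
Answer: 277323328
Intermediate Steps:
w = 1 (w = 1 + 0 = 1)
X(F) = -40 + F² + 82*F
(9333 + X(V(12, w)))*(-6803 + 36381) = (9333 + (-40 + 1² + 82*1))*(-6803 + 36381) = (9333 + (-40 + 1 + 82))*29578 = (9333 + 43)*29578 = 9376*29578 = 277323328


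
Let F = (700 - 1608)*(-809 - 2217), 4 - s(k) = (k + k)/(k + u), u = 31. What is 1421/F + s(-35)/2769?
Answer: -11052653/2536042184 ≈ -0.0043582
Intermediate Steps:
s(k) = 4 - 2*k/(31 + k) (s(k) = 4 - (k + k)/(k + 31) = 4 - 2*k/(31 + k))
F = 2747608 (F = -908*(-3026) = 2747608)
1421/F + s(-35)/2769 = 1421/2747608 + (2*(62 - 35)/(31 - 35))/2769 = 1421*(1/2747608) + (2*27/(-4))*(1/2769) = 1421/2747608 + (2*(-¼)*27)*(1/2769) = 1421/2747608 - 27/2*1/2769 = 1421/2747608 - 9/1846 = -11052653/2536042184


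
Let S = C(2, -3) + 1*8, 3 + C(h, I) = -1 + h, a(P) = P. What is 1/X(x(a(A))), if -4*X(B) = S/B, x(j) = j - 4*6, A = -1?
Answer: 50/3 ≈ 16.667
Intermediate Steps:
C(h, I) = -4 + h (C(h, I) = -3 + (-1 + h) = -4 + h)
S = 6 (S = (-4 + 2) + 1*8 = -2 + 8 = 6)
x(j) = -24 + j (x(j) = j - 24 = -24 + j)
X(B) = -3/(2*B)
1/X(x(a(A))) = 1/(-3/(2*(-24 - 1))) = 1/(-3/2/(-25)) = 1/(-3/2*(-1/25)) = 1/(3/50) = 50/3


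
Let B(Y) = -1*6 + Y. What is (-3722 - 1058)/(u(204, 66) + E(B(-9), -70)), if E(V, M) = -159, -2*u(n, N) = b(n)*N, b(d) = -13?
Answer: -478/27 ≈ -17.704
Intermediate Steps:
B(Y) = -6 + Y
u(n, N) = 13*N/2 (u(n, N) = -(-13)*N/2 = 13*N/2)
(-3722 - 1058)/(u(204, 66) + E(B(-9), -70)) = (-3722 - 1058)/((13/2)*66 - 159) = -4780/(429 - 159) = -4780/270 = -4780*1/270 = -478/27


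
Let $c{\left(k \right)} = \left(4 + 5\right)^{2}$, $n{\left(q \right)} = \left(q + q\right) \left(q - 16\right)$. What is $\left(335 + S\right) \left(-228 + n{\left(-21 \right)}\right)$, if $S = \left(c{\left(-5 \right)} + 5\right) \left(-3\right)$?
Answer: $102102$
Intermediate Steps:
$n{\left(q \right)} = 2 q \left(-16 + q\right)$
$c{\left(k \right)} = 81$ ($c{\left(k \right)} = 9^{2} = 81$)
$S = -258$ ($S = \left(81 + 5\right) \left(-3\right) = 86 \left(-3\right) = -258$)
$\left(335 + S\right) \left(-228 + n{\left(-21 \right)}\right) = \left(335 - 258\right) \left(-228 + 2 \left(-21\right) \left(-16 - 21\right)\right) = 77 \left(-228 + 2 \left(-21\right) \left(-37\right)\right) = 77 \left(-228 + 1554\right) = 77 \cdot 1326 = 102102$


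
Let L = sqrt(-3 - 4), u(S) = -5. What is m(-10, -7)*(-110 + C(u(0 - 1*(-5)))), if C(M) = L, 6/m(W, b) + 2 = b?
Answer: 220/3 - 2*I*sqrt(7)/3 ≈ 73.333 - 1.7638*I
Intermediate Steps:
m(W, b) = 6/(-2 + b)
L = I*sqrt(7) (L = sqrt(-7) = I*sqrt(7) ≈ 2.6458*I)
C(M) = I*sqrt(7)
m(-10, -7)*(-110 + C(u(0 - 1*(-5)))) = (6/(-2 - 7))*(-110 + I*sqrt(7)) = (6/(-9))*(-110 + I*sqrt(7)) = (6*(-1/9))*(-110 + I*sqrt(7)) = -2*(-110 + I*sqrt(7))/3 = 220/3 - 2*I*sqrt(7)/3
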